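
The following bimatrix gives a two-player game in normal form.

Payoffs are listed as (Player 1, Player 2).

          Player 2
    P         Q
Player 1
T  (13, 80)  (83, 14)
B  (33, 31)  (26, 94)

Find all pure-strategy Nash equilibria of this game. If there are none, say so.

(T, P): Player 1 can switch to B (13 → 33). Not NE.
(T, Q): Player 2 can switch to P (14 → 80). Not NE.
(B, P): Player 2 can switch to Q (31 → 94). Not NE.
(B, Q): Player 1 can switch to T (26 → 83). Not NE.

This game has no pure Nash equilibrium.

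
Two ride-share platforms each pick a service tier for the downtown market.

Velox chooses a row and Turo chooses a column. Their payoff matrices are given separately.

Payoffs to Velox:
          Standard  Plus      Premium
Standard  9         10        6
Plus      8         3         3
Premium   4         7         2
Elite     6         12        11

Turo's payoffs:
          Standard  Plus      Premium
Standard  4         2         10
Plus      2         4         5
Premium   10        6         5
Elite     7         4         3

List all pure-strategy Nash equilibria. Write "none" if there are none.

Check each profile: it is a Nash equilibrium iff no player can strictly gain by switching unilaterally.
(Standard, Standard): Turo can switch to Premium (4 → 10). Not NE.
(Standard, Plus): Velox can switch to Elite (10 → 12). Not NE.
(Standard, Premium): Velox can switch to Elite (6 → 11). Not NE.
(Plus, Standard): Velox can switch to Standard (8 → 9). Not NE.
(Plus, Plus): Velox can switch to Standard (3 → 10). Not NE.
(Plus, Premium): Velox can switch to Standard (3 → 6). Not NE.
(Premium, Standard): Velox can switch to Standard (4 → 9). Not NE.
(Premium, Plus): Velox can switch to Standard (7 → 10). Not NE.
(Premium, Premium): Velox can switch to Standard (2 → 6). Not NE.
(Elite, Standard): Velox can switch to Standard (6 → 9). Not NE.
(The remaining 2 profiles each have a profitable deviation by the same check.)

none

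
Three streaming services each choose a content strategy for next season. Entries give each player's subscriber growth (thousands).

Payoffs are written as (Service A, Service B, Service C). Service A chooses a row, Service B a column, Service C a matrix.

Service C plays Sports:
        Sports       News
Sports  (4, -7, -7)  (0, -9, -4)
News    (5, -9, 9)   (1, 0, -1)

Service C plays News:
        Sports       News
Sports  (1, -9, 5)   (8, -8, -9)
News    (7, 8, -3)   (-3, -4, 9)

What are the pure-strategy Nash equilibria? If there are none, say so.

Service A against (Sports, Sports): payoffs 4, 5 → best response News.
Service A against (Sports, News): payoffs 1, 7 → best response News.
Service A against (News, Sports): payoffs 0, 1 → best response News.
Service A against (News, News): payoffs 8, -3 → best response Sports.
Service B against (Sports, Sports): payoffs -7, -9 → best response Sports.
Service B against (Sports, News): payoffs -9, -8 → best response News.
Service B against (News, Sports): payoffs -9, 0 → best response News.
Service B against (News, News): payoffs 8, -4 → best response Sports.
Service C against (Sports, Sports): payoffs -7, 5 → best response News.
Service C against (Sports, News): payoffs -4, -9 → best response Sports.
Service C against (News, Sports): payoffs 9, -3 → best response Sports.
Service C against (News, News): payoffs -1, 9 → best response News.
No profile is a mutual best response for all players.

No pure-strategy Nash equilibrium.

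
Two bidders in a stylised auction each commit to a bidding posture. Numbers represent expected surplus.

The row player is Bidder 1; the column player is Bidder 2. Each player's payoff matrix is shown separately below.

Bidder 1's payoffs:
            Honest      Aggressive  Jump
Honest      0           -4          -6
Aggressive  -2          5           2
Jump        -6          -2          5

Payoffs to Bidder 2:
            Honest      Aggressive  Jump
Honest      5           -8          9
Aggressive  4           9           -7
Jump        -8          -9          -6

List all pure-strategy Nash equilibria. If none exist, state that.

For each strategy profile, look for a profitable unilateral deviation.
(Honest, Honest): Bidder 2 can switch to Jump (5 → 9). Not NE.
(Honest, Aggressive): Bidder 1 can switch to Aggressive (-4 → 5). Not NE.
(Honest, Jump): Bidder 1 can switch to Aggressive (-6 → 2). Not NE.
(Aggressive, Honest): Bidder 1 can switch to Honest (-2 → 0). Not NE.
(Aggressive, Aggressive): Bidder 1 gets 5, best alternative -2; Bidder 2 gets 9, best alternative 4. No profitable deviation — NE.
(Aggressive, Jump): Bidder 1 can switch to Jump (2 → 5). Not NE.
(Jump, Honest): Bidder 1 can switch to Honest (-6 → 0). Not NE.
(Jump, Jump): Bidder 1 gets 5, best alternative 2; Bidder 2 gets -6, best alternative -8. No profitable deviation — NE.
(The remaining 1 profile has a profitable deviation by the same check.)

(Aggressive, Aggressive), (Jump, Jump)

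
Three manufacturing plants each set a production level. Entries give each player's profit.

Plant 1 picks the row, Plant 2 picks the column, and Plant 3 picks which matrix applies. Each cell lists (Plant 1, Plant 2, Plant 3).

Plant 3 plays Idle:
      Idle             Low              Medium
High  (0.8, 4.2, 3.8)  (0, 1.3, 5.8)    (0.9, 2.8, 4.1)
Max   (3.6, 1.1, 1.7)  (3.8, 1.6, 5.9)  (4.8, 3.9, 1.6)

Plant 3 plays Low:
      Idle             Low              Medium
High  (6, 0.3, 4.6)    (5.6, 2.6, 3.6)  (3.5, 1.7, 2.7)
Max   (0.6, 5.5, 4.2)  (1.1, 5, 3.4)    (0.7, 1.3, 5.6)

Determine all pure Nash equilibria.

This game has no pure Nash equilibrium.

Plant 1 against (Idle, Idle): payoffs 0.8, 3.6 → best response Max.
Plant 1 against (Idle, Low): payoffs 6, 0.6 → best response High.
Plant 1 against (Low, Idle): payoffs 0, 3.8 → best response Max.
Plant 1 against (Low, Low): payoffs 5.6, 1.1 → best response High.
Plant 1 against (Medium, Idle): payoffs 0.9, 4.8 → best response Max.
Plant 1 against (Medium, Low): payoffs 3.5, 0.7 → best response High.
Plant 2 against (High, Idle): payoffs 4.2, 1.3, 2.8 → best response Idle.
Plant 2 against (High, Low): payoffs 0.3, 2.6, 1.7 → best response Low.
Plant 2 against (Max, Idle): payoffs 1.1, 1.6, 3.9 → best response Medium.
Plant 2 against (Max, Low): payoffs 5.5, 5, 1.3 → best response Idle.
Plant 3 against (High, Idle): payoffs 3.8, 4.6 → best response Low.
Plant 3 against (High, Low): payoffs 5.8, 3.6 → best response Idle.
Plant 3 against (High, Medium): payoffs 4.1, 2.7 → best response Idle.
Plant 3 against (Max, Idle): payoffs 1.7, 4.2 → best response Low.
Plant 3 against (Max, Low): payoffs 5.9, 3.4 → best response Idle.
Plant 3 against (Max, Medium): payoffs 1.6, 5.6 → best response Low.
No profile is a mutual best response for all players.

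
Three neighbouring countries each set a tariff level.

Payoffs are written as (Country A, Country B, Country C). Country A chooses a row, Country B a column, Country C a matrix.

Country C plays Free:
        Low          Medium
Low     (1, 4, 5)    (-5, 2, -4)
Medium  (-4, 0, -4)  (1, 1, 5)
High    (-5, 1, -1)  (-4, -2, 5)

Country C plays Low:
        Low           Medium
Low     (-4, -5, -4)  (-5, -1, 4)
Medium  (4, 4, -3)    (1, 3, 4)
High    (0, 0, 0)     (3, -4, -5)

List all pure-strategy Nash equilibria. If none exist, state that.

For each strategy profile, look for a profitable unilateral deviation.
(Low, Low, Free): Country A gets 1, best alternative -4; Country B gets 4, best alternative 2; Country C gets 5, best alternative -4. No profitable deviation — NE.
(Low, Low, Low): Country A can switch to Medium (-4 → 4). Not NE.
(Low, Medium, Free): Country A can switch to Medium (-5 → 1). Not NE.
(Low, Medium, Low): Country A can switch to Medium (-5 → 1). Not NE.
(Medium, Low, Free): Country A can switch to Low (-4 → 1). Not NE.
(Medium, Low, Low): Country A gets 4, best alternative 0; Country B gets 4, best alternative 3; Country C gets -3, best alternative -4. No profitable deviation — NE.
(Medium, Medium, Free): Country A gets 1, best alternative -4; Country B gets 1, best alternative 0; Country C gets 5, best alternative 4. No profitable deviation — NE.
(Medium, Medium, Low): Country A can switch to High (1 → 3). Not NE.
(High, Low, Free): Country A can switch to Low (-5 → 1). Not NE.
(High, Low, Low): Country A can switch to Medium (0 → 4). Not NE.
(High, Medium, Free): Country A can switch to Medium (-4 → 1). Not NE.
(The remaining 1 profile has a profitable deviation by the same check.)

Pure-strategy Nash equilibria: (Low, Low, Free); (Medium, Low, Low); (Medium, Medium, Free)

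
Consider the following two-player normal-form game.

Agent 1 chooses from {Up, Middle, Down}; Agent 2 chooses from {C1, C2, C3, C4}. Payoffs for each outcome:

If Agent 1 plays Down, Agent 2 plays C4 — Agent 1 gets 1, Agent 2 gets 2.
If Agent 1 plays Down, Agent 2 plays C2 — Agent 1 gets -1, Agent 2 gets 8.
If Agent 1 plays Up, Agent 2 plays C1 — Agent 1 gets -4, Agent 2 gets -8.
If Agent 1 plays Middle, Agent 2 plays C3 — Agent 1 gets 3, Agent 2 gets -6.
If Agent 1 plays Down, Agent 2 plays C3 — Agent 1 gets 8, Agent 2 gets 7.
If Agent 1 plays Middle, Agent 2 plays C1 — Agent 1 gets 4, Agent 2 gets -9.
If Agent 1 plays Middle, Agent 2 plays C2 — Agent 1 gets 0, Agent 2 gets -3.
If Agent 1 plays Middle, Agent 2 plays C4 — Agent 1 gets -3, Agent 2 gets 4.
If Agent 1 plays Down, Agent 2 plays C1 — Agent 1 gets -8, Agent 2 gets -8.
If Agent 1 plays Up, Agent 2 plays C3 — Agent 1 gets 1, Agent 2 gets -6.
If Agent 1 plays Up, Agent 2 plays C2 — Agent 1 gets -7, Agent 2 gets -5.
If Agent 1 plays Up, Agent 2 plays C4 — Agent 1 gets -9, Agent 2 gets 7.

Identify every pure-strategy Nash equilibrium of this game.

(Up, C1): Agent 1 can switch to Middle (-4 → 4). Not NE.
(Up, C2): Agent 1 can switch to Middle (-7 → 0). Not NE.
(Up, C3): Agent 1 can switch to Middle (1 → 3). Not NE.
(Up, C4): Agent 1 can switch to Middle (-9 → -3). Not NE.
(Middle, C1): Agent 2 can switch to C2 (-9 → -3). Not NE.
(Middle, C2): Agent 2 can switch to C4 (-3 → 4). Not NE.
(Middle, C3): Agent 1 can switch to Down (3 → 8). Not NE.
(Middle, C4): Agent 1 can switch to Down (-3 → 1). Not NE.
(Down, C1): Agent 1 can switch to Up (-8 → -4). Not NE.
(Down, C2): Agent 1 can switch to Middle (-1 → 0). Not NE.
(Down, C3): Agent 2 can switch to C2 (7 → 8). Not NE.
(Down, C4): Agent 2 can switch to C2 (2 → 8). Not NE.

There is no pure-strategy Nash equilibrium.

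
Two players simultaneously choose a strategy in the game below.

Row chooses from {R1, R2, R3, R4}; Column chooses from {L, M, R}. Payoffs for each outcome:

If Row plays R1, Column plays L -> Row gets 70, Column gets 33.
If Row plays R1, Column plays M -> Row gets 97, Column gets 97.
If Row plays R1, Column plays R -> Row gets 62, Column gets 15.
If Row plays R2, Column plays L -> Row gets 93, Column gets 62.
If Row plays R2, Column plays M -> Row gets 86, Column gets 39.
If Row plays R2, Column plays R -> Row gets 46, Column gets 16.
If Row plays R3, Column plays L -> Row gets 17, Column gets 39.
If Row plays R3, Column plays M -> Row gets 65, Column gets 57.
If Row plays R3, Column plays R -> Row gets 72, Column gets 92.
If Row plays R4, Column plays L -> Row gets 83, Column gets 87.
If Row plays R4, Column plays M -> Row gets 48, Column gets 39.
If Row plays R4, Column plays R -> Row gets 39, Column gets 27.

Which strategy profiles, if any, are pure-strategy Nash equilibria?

Row against L: payoffs 70, 93, 17, 83 → best response R2.
Row against M: payoffs 97, 86, 65, 48 → best response R1.
Row against R: payoffs 62, 46, 72, 39 → best response R3.
Column against R1: payoffs 33, 97, 15 → best response M.
Column against R2: payoffs 62, 39, 16 → best response L.
Column against R3: payoffs 39, 57, 92 → best response R.
Column against R4: payoffs 87, 39, 27 → best response L.
Mutual best responses: (R1, M); (R2, L); (R3, R).

Pure-strategy Nash equilibria: (R1, M); (R2, L); (R3, R)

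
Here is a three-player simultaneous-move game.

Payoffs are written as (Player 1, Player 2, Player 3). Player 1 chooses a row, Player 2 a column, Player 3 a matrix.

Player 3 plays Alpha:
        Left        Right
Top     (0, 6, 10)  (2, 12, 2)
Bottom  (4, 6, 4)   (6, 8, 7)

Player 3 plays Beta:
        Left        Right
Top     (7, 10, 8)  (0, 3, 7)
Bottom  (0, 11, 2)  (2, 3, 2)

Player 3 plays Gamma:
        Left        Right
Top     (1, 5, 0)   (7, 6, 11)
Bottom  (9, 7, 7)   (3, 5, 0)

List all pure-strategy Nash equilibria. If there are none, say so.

Pure-strategy Nash equilibria: (Top, Right, Gamma) and (Bottom, Left, Gamma) and (Bottom, Right, Alpha)

(Top, Left, Alpha): Player 1 can switch to Bottom (0 → 4). Not NE.
(Top, Left, Beta): Player 3 can switch to Alpha (8 → 10). Not NE.
(Top, Left, Gamma): Player 1 can switch to Bottom (1 → 9). Not NE.
(Top, Right, Alpha): Player 1 can switch to Bottom (2 → 6). Not NE.
(Top, Right, Beta): Player 1 can switch to Bottom (0 → 2). Not NE.
(Top, Right, Gamma): Player 1 gets 7, best alternative 3; Player 2 gets 6, best alternative 5; Player 3 gets 11, best alternative 7. No profitable deviation — NE.
(Bottom, Left, Alpha): Player 2 can switch to Right (6 → 8). Not NE.
(Bottom, Left, Gamma): Player 1 gets 9, best alternative 1; Player 2 gets 7, best alternative 5; Player 3 gets 7, best alternative 4. No profitable deviation — NE.
(Bottom, Right, Alpha): Player 1 gets 6, best alternative 2; Player 2 gets 8, best alternative 6; Player 3 gets 7, best alternative 2. No profitable deviation — NE.
(The remaining 3 profiles each have a profitable deviation by the same check.)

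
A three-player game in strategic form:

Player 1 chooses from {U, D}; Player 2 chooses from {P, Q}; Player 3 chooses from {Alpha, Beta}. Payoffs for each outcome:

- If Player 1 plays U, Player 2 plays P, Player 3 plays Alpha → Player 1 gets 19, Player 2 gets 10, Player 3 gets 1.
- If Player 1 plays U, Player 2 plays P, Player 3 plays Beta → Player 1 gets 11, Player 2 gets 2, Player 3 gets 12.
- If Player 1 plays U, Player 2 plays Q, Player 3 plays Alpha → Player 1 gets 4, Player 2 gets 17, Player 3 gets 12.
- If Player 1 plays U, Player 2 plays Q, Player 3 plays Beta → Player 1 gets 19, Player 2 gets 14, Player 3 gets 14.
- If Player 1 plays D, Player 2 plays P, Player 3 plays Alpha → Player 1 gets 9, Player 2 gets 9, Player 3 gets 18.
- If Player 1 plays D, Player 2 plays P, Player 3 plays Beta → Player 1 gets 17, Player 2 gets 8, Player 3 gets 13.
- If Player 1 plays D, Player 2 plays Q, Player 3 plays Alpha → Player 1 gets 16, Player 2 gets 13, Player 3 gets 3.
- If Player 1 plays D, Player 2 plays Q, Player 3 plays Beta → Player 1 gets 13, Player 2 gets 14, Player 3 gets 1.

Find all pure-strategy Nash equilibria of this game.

Pure-strategy Nash equilibria: (U, Q, Beta); (D, Q, Alpha)

For each player, find the best response to each opponent profile; mutual best responses are the pure NE.
Player 1 against (P, Alpha): payoffs 19, 9 → best response U.
Player 1 against (P, Beta): payoffs 11, 17 → best response D.
Player 1 against (Q, Alpha): payoffs 4, 16 → best response D.
Player 1 against (Q, Beta): payoffs 19, 13 → best response U.
Player 2 against (U, Alpha): payoffs 10, 17 → best response Q.
Player 2 against (U, Beta): payoffs 2, 14 → best response Q.
Player 2 against (D, Alpha): payoffs 9, 13 → best response Q.
Player 2 against (D, Beta): payoffs 8, 14 → best response Q.
Player 3 against (U, P): payoffs 1, 12 → best response Beta.
Player 3 against (U, Q): payoffs 12, 14 → best response Beta.
Player 3 against (D, P): payoffs 18, 13 → best response Alpha.
Player 3 against (D, Q): payoffs 3, 1 → best response Alpha.
Mutual best responses: (U, Q, Beta); (D, Q, Alpha).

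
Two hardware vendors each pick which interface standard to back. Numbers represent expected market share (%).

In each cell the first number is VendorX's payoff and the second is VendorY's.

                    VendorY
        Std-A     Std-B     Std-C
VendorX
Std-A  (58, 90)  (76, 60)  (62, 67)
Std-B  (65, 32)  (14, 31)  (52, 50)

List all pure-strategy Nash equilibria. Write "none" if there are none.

Check each profile: it is a Nash equilibrium iff no player can strictly gain by switching unilaterally.
(Std-A, Std-A): VendorX can switch to Std-B (58 → 65). Not NE.
(Std-A, Std-B): VendorY can switch to Std-A (60 → 90). Not NE.
(Std-A, Std-C): VendorY can switch to Std-A (67 → 90). Not NE.
(Std-B, Std-A): VendorY can switch to Std-C (32 → 50). Not NE.
(Std-B, Std-B): VendorX can switch to Std-A (14 → 76). Not NE.
(Std-B, Std-C): VendorX can switch to Std-A (52 → 62). Not NE.

none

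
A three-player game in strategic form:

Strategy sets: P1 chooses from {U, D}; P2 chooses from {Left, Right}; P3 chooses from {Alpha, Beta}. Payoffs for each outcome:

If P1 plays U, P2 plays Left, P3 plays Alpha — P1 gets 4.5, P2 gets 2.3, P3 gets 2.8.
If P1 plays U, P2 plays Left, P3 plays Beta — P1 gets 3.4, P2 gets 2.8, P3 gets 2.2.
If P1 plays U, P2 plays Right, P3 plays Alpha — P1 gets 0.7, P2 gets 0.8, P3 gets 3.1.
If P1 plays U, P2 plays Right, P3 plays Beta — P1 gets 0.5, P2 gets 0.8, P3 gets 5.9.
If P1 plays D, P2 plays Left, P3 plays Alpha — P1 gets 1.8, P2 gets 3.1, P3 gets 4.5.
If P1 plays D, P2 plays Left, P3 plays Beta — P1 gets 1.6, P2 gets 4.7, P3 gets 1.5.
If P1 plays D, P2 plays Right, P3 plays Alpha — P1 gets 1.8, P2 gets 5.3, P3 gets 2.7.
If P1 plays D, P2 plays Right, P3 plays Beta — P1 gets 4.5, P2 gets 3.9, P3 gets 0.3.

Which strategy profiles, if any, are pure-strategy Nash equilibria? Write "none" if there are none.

P1 against (Left, Alpha): payoffs 4.5, 1.8 → best response U.
P1 against (Left, Beta): payoffs 3.4, 1.6 → best response U.
P1 against (Right, Alpha): payoffs 0.7, 1.8 → best response D.
P1 against (Right, Beta): payoffs 0.5, 4.5 → best response D.
P2 against (U, Alpha): payoffs 2.3, 0.8 → best response Left.
P2 against (U, Beta): payoffs 2.8, 0.8 → best response Left.
P2 against (D, Alpha): payoffs 3.1, 5.3 → best response Right.
P2 against (D, Beta): payoffs 4.7, 3.9 → best response Left.
P3 against (U, Left): payoffs 2.8, 2.2 → best response Alpha.
P3 against (U, Right): payoffs 3.1, 5.9 → best response Beta.
P3 against (D, Left): payoffs 4.5, 1.5 → best response Alpha.
P3 against (D, Right): payoffs 2.7, 0.3 → best response Alpha.
Mutual best responses: (U, Left, Alpha); (D, Right, Alpha).

The pure Nash equilibria are (U, Left, Alpha) and (D, Right, Alpha).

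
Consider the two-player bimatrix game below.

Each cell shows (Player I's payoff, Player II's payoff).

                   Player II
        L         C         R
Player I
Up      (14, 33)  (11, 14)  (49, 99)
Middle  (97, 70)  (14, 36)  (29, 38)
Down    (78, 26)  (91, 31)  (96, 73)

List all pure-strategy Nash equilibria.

Player I against L: payoffs 14, 97, 78 → best response Middle.
Player I against C: payoffs 11, 14, 91 → best response Down.
Player I against R: payoffs 49, 29, 96 → best response Down.
Player II against Up: payoffs 33, 14, 99 → best response R.
Player II against Middle: payoffs 70, 36, 38 → best response L.
Player II against Down: payoffs 26, 31, 73 → best response R.
Mutual best responses: (Middle, L); (Down, R).

(Middle, L), (Down, R)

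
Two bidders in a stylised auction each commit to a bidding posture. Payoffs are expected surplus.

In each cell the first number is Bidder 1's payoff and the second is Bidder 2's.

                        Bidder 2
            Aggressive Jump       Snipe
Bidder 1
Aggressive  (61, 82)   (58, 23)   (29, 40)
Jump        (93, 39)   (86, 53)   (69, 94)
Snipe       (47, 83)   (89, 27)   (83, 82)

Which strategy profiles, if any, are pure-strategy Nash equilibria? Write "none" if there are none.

Mark each player's best response to every combination of opponents' strategies; a profile where every player is best-responding is a pure Nash equilibrium.
Bidder 1 against Aggressive: payoffs 61, 93, 47 → best response Jump.
Bidder 1 against Jump: payoffs 58, 86, 89 → best response Snipe.
Bidder 1 against Snipe: payoffs 29, 69, 83 → best response Snipe.
Bidder 2 against Aggressive: payoffs 82, 23, 40 → best response Aggressive.
Bidder 2 against Jump: payoffs 39, 53, 94 → best response Snipe.
Bidder 2 against Snipe: payoffs 83, 27, 82 → best response Aggressive.
No profile is a mutual best response for all players.

none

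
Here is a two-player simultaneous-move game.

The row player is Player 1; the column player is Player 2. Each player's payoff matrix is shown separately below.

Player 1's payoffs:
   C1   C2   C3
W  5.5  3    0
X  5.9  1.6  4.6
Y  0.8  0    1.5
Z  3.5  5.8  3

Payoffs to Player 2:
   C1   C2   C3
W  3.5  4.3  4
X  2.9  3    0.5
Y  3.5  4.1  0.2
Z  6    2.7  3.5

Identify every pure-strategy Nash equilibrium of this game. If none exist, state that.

Player 1 against C1: payoffs 5.5, 5.9, 0.8, 3.5 → best response X.
Player 1 against C2: payoffs 3, 1.6, 0, 5.8 → best response Z.
Player 1 against C3: payoffs 0, 4.6, 1.5, 3 → best response X.
Player 2 against W: payoffs 3.5, 4.3, 4 → best response C2.
Player 2 against X: payoffs 2.9, 3, 0.5 → best response C2.
Player 2 against Y: payoffs 3.5, 4.1, 0.2 → best response C2.
Player 2 against Z: payoffs 6, 2.7, 3.5 → best response C1.
No profile is a mutual best response for all players.

none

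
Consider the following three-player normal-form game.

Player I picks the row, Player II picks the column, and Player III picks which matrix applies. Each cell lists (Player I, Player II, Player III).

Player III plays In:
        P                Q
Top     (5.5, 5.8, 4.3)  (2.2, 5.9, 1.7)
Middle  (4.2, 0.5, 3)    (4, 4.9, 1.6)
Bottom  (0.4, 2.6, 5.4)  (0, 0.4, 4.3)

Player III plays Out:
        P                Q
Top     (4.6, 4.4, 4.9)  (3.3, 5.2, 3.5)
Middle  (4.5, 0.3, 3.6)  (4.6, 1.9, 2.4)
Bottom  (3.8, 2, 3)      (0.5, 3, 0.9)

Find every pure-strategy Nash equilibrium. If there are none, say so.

Player I against (P, In): payoffs 5.5, 4.2, 0.4 → best response Top.
Player I against (P, Out): payoffs 4.6, 4.5, 3.8 → best response Top.
Player I against (Q, In): payoffs 2.2, 4, 0 → best response Middle.
Player I against (Q, Out): payoffs 3.3, 4.6, 0.5 → best response Middle.
Player II against (Top, In): payoffs 5.8, 5.9 → best response Q.
Player II against (Top, Out): payoffs 4.4, 5.2 → best response Q.
Player II against (Middle, In): payoffs 0.5, 4.9 → best response Q.
Player II against (Middle, Out): payoffs 0.3, 1.9 → best response Q.
Player II against (Bottom, In): payoffs 2.6, 0.4 → best response P.
Player II against (Bottom, Out): payoffs 2, 3 → best response Q.
Player III against (Top, P): payoffs 4.3, 4.9 → best response Out.
Player III against (Top, Q): payoffs 1.7, 3.5 → best response Out.
Player III against (Middle, P): payoffs 3, 3.6 → best response Out.
Player III against (Middle, Q): payoffs 1.6, 2.4 → best response Out.
Player III against (Bottom, P): payoffs 5.4, 3 → best response In.
Player III against (Bottom, Q): payoffs 4.3, 0.9 → best response In.
Mutual best responses: (Middle, Q, Out).

(Middle, Q, Out)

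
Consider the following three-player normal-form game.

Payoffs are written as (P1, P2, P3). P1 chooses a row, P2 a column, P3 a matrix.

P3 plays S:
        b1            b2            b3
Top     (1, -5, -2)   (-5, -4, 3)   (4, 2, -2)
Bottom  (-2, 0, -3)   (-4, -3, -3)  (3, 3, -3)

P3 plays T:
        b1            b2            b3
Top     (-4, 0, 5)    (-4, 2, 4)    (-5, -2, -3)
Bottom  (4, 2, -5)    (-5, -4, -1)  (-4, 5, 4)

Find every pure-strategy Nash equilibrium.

(Top, b2, T), (Top, b3, S), (Bottom, b3, T)

P1 against (b1, S): payoffs 1, -2 → best response Top.
P1 against (b1, T): payoffs -4, 4 → best response Bottom.
P1 against (b2, S): payoffs -5, -4 → best response Bottom.
P1 against (b2, T): payoffs -4, -5 → best response Top.
P1 against (b3, S): payoffs 4, 3 → best response Top.
P1 against (b3, T): payoffs -5, -4 → best response Bottom.
P2 against (Top, S): payoffs -5, -4, 2 → best response b3.
P2 against (Top, T): payoffs 0, 2, -2 → best response b2.
P2 against (Bottom, S): payoffs 0, -3, 3 → best response b3.
P2 against (Bottom, T): payoffs 2, -4, 5 → best response b3.
P3 against (Top, b1): payoffs -2, 5 → best response T.
P3 against (Top, b2): payoffs 3, 4 → best response T.
P3 against (Top, b3): payoffs -2, -3 → best response S.
P3 against (Bottom, b1): payoffs -3, -5 → best response S.
P3 against (Bottom, b2): payoffs -3, -1 → best response T.
P3 against (Bottom, b3): payoffs -3, 4 → best response T.
Mutual best responses: (Top, b2, T); (Top, b3, S); (Bottom, b3, T).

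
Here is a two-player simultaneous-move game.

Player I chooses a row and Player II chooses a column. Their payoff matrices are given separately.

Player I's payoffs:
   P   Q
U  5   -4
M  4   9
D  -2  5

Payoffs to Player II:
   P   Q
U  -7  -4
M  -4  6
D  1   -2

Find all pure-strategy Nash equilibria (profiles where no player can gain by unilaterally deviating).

(U, P): Player II can switch to Q (-7 → -4). Not NE.
(U, Q): Player I can switch to M (-4 → 9). Not NE.
(M, P): Player I can switch to U (4 → 5). Not NE.
(M, Q): Player I gets 9, best alternative 5; Player II gets 6, best alternative -4. No profitable deviation — NE.
(D, P): Player I can switch to U (-2 → 5). Not NE.
(D, Q): Player I can switch to M (5 → 9). Not NE.

The unique pure-strategy Nash equilibrium is (M, Q).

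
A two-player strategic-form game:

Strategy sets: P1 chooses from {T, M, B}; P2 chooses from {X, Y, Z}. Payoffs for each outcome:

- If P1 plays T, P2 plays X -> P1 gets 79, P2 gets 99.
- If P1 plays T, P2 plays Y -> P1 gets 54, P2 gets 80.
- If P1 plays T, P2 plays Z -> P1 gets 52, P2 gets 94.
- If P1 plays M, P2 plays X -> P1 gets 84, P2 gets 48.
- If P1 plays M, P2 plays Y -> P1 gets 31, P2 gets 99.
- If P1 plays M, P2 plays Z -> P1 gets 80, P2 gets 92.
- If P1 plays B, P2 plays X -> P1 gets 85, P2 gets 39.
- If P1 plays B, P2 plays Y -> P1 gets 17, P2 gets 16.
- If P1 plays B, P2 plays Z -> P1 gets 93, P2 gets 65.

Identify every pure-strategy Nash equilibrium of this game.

Pure NE: (B, Z)

(T, X): P1 can switch to M (79 → 84). Not NE.
(T, Y): P2 can switch to X (80 → 99). Not NE.
(T, Z): P1 can switch to M (52 → 80). Not NE.
(M, X): P1 can switch to B (84 → 85). Not NE.
(M, Y): P1 can switch to T (31 → 54). Not NE.
(M, Z): P1 can switch to B (80 → 93). Not NE.
(B, Z): P1 gets 93, best alternative 80; P2 gets 65, best alternative 39. No profitable deviation — NE.
(The remaining 2 profiles each have a profitable deviation by the same check.)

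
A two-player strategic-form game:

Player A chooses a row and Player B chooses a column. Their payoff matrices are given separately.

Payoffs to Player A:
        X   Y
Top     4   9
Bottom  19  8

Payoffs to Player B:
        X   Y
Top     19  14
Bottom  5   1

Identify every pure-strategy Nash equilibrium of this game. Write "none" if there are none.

The unique pure-strategy Nash equilibrium is (Bottom, X).

Player A against X: payoffs 4, 19 → best response Bottom.
Player A against Y: payoffs 9, 8 → best response Top.
Player B against Top: payoffs 19, 14 → best response X.
Player B against Bottom: payoffs 5, 1 → best response X.
Mutual best responses: (Bottom, X).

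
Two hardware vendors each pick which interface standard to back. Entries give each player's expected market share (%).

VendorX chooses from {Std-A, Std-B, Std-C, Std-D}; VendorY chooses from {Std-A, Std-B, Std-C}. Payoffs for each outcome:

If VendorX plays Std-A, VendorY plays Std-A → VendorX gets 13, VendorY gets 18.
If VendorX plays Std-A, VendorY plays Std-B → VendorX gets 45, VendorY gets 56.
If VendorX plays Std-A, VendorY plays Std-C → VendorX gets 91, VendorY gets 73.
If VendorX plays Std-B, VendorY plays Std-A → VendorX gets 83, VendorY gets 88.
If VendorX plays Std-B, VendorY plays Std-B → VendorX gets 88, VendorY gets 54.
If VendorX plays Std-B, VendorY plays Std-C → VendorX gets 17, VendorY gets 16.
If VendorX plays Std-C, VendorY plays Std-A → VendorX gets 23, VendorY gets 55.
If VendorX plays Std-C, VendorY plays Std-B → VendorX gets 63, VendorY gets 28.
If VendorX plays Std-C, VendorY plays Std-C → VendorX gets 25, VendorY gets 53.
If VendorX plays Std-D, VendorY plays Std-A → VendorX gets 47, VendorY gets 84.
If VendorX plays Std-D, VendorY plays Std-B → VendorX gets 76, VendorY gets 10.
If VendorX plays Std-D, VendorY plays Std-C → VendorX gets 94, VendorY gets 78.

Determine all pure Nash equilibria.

(Std-A, Std-A): VendorX can switch to Std-B (13 → 83). Not NE.
(Std-A, Std-B): VendorX can switch to Std-B (45 → 88). Not NE.
(Std-A, Std-C): VendorX can switch to Std-D (91 → 94). Not NE.
(Std-B, Std-A): VendorX gets 83, best alternative 47; VendorY gets 88, best alternative 54. No profitable deviation — NE.
(Std-B, Std-B): VendorY can switch to Std-A (54 → 88). Not NE.
(Std-B, Std-C): VendorX can switch to Std-A (17 → 91). Not NE.
(Std-C, Std-A): VendorX can switch to Std-B (23 → 83). Not NE.
(Std-C, Std-B): VendorX can switch to Std-B (63 → 88). Not NE.
(Std-C, Std-C): VendorX can switch to Std-A (25 → 91). Not NE.
(Std-D, Std-A): VendorX can switch to Std-B (47 → 83). Not NE.
(Std-D, Std-B): VendorX can switch to Std-B (76 → 88). Not NE.
(Std-D, Std-C): VendorY can switch to Std-A (78 → 84). Not NE.

(Std-B, Std-A)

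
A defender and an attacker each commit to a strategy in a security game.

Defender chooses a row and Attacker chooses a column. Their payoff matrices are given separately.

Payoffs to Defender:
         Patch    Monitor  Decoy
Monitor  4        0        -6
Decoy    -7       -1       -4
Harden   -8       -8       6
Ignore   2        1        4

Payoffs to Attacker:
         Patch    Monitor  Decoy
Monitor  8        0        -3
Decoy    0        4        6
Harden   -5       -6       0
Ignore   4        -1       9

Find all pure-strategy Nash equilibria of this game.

(Monitor, Patch): Defender gets 4, best alternative 2; Attacker gets 8, best alternative 0. No profitable deviation — NE.
(Monitor, Monitor): Defender can switch to Ignore (0 → 1). Not NE.
(Monitor, Decoy): Defender can switch to Decoy (-6 → -4). Not NE.
(Decoy, Patch): Defender can switch to Monitor (-7 → 4). Not NE.
(Decoy, Monitor): Defender can switch to Monitor (-1 → 0). Not NE.
(Decoy, Decoy): Defender can switch to Harden (-4 → 6). Not NE.
(Harden, Patch): Defender can switch to Monitor (-8 → 4). Not NE.
(Harden, Monitor): Defender can switch to Monitor (-8 → 0). Not NE.
(Harden, Decoy): Defender gets 6, best alternative 4; Attacker gets 0, best alternative -5. No profitable deviation — NE.
(Ignore, Patch): Defender can switch to Monitor (2 → 4). Not NE.
(Ignore, Monitor): Attacker can switch to Patch (-1 → 4). Not NE.
(Ignore, Decoy): Defender can switch to Harden (4 → 6). Not NE.

The pure Nash equilibria are (Monitor, Patch); (Harden, Decoy).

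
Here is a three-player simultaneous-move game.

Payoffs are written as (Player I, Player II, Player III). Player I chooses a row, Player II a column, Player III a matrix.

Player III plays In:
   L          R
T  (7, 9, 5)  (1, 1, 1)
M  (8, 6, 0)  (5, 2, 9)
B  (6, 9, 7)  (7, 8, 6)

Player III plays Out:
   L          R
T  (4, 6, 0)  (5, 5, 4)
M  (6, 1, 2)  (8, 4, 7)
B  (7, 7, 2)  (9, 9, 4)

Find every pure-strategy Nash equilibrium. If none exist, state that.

Mark each player's best response to every combination of opponents' strategies; a profile where every player is best-responding is a pure Nash equilibrium.
Player I against (L, In): payoffs 7, 8, 6 → best response M.
Player I against (L, Out): payoffs 4, 6, 7 → best response B.
Player I against (R, In): payoffs 1, 5, 7 → best response B.
Player I against (R, Out): payoffs 5, 8, 9 → best response B.
Player II against (T, In): payoffs 9, 1 → best response L.
Player II against (T, Out): payoffs 6, 5 → best response L.
Player II against (M, In): payoffs 6, 2 → best response L.
Player II against (M, Out): payoffs 1, 4 → best response R.
Player II against (B, In): payoffs 9, 8 → best response L.
Player II against (B, Out): payoffs 7, 9 → best response R.
Player III against (T, L): payoffs 5, 0 → best response In.
Player III against (T, R): payoffs 1, 4 → best response Out.
Player III against (M, L): payoffs 0, 2 → best response Out.
Player III against (M, R): payoffs 9, 7 → best response In.
Player III against (B, L): payoffs 7, 2 → best response In.
Player III against (B, R): payoffs 6, 4 → best response In.
No profile is a mutual best response for all players.

This game has no pure Nash equilibrium.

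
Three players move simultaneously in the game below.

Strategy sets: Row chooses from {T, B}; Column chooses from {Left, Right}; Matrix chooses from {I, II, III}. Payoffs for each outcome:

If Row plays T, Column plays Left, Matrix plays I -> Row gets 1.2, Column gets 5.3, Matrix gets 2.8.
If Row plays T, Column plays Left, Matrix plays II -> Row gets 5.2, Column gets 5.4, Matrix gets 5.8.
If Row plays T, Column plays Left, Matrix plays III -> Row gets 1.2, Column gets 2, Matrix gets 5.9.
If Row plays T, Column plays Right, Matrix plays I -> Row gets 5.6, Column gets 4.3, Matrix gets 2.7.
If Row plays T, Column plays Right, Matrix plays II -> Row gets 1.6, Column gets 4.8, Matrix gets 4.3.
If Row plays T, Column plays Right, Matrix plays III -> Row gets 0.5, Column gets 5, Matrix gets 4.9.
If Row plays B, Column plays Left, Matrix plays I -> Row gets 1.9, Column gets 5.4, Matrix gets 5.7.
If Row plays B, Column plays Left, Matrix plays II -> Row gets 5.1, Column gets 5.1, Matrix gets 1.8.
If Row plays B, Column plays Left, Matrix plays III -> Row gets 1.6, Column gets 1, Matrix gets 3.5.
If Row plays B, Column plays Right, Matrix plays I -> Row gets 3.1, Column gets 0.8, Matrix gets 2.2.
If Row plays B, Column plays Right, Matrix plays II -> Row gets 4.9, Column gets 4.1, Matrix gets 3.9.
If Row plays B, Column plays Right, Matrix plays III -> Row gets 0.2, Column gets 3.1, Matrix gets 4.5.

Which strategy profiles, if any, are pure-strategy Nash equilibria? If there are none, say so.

(T, Left, I): Row can switch to B (1.2 → 1.9). Not NE.
(T, Left, II): Matrix can switch to III (5.8 → 5.9). Not NE.
(T, Left, III): Row can switch to B (1.2 → 1.6). Not NE.
(T, Right, I): Column can switch to Left (4.3 → 5.3). Not NE.
(T, Right, II): Row can switch to B (1.6 → 4.9). Not NE.
(T, Right, III): Row gets 0.5, best alternative 0.2; Column gets 5, best alternative 2; Matrix gets 4.9, best alternative 4.3. No profitable deviation — NE.
(B, Left, I): Row gets 1.9, best alternative 1.2; Column gets 5.4, best alternative 0.8; Matrix gets 5.7, best alternative 3.5. No profitable deviation — NE.
(B, Left, II): Row can switch to T (5.1 → 5.2). Not NE.
(B, Left, III): Column can switch to Right (1 → 3.1). Not NE.
(B, Right, I): Row can switch to T (3.1 → 5.6). Not NE.
(The remaining 2 profiles each have a profitable deviation by the same check.)

(T, Right, III), (B, Left, I)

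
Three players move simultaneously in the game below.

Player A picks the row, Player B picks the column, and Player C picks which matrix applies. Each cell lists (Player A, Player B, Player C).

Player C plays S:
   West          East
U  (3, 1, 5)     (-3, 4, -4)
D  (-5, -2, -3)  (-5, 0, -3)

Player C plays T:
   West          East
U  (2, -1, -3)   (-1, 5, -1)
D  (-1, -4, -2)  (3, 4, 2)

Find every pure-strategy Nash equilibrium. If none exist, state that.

Check each profile: it is a Nash equilibrium iff no player can strictly gain by switching unilaterally.
(U, West, S): Player B can switch to East (1 → 4). Not NE.
(U, West, T): Player B can switch to East (-1 → 5). Not NE.
(U, East, S): Player C can switch to T (-4 → -1). Not NE.
(U, East, T): Player A can switch to D (-1 → 3). Not NE.
(D, West, S): Player A can switch to U (-5 → 3). Not NE.
(D, West, T): Player A can switch to U (-1 → 2). Not NE.
(D, East, S): Player A can switch to U (-5 → -3). Not NE.
(D, East, T): Player A gets 3, best alternative -1; Player B gets 4, best alternative -4; Player C gets 2, best alternative -3. No profitable deviation — NE.

The unique pure-strategy Nash equilibrium is (D, East, T).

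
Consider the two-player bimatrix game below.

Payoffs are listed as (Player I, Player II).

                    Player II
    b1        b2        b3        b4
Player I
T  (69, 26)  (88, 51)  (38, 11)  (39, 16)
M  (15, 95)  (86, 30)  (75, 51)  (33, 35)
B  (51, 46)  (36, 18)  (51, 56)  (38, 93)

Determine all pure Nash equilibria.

Player I against b1: payoffs 69, 15, 51 → best response T.
Player I against b2: payoffs 88, 86, 36 → best response T.
Player I against b3: payoffs 38, 75, 51 → best response M.
Player I against b4: payoffs 39, 33, 38 → best response T.
Player II against T: payoffs 26, 51, 11, 16 → best response b2.
Player II against M: payoffs 95, 30, 51, 35 → best response b1.
Player II against B: payoffs 46, 18, 56, 93 → best response b4.
Mutual best responses: (T, b2).

Pure NE: (T, b2)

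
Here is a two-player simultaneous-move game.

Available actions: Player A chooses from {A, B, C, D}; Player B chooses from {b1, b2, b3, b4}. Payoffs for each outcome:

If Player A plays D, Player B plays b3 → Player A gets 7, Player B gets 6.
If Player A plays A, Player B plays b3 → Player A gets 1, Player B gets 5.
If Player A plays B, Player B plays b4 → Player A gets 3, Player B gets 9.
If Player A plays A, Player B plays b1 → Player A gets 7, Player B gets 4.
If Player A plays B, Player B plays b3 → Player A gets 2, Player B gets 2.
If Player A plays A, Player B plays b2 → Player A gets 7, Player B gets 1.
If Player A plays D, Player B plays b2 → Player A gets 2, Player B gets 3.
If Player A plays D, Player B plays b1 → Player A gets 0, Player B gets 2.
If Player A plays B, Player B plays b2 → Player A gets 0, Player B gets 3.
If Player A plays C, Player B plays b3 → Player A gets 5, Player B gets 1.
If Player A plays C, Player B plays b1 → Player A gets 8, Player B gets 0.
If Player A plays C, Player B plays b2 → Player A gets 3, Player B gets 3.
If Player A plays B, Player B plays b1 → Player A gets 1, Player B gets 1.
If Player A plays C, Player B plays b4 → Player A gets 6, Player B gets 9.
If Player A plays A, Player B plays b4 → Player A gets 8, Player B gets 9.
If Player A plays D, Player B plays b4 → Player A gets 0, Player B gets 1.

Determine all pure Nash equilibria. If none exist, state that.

Pure-strategy Nash equilibria: (A, b4) and (D, b3)

For each player, find the best response to each opponent profile; mutual best responses are the pure NE.
Player A against b1: payoffs 7, 1, 8, 0 → best response C.
Player A against b2: payoffs 7, 0, 3, 2 → best response A.
Player A against b3: payoffs 1, 2, 5, 7 → best response D.
Player A against b4: payoffs 8, 3, 6, 0 → best response A.
Player B against A: payoffs 4, 1, 5, 9 → best response b4.
Player B against B: payoffs 1, 3, 2, 9 → best response b4.
Player B against C: payoffs 0, 3, 1, 9 → best response b4.
Player B against D: payoffs 2, 3, 6, 1 → best response b3.
Mutual best responses: (A, b4); (D, b3).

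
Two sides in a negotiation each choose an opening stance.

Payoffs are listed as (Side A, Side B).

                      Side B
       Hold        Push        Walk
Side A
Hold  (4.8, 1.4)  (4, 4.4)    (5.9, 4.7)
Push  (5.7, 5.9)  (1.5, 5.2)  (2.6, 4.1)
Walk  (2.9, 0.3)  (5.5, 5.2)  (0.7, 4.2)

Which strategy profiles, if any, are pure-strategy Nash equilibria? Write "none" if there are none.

Side A against Hold: payoffs 4.8, 5.7, 2.9 → best response Push.
Side A against Push: payoffs 4, 1.5, 5.5 → best response Walk.
Side A against Walk: payoffs 5.9, 2.6, 0.7 → best response Hold.
Side B against Hold: payoffs 1.4, 4.4, 4.7 → best response Walk.
Side B against Push: payoffs 5.9, 5.2, 4.1 → best response Hold.
Side B against Walk: payoffs 0.3, 5.2, 4.2 → best response Push.
Mutual best responses: (Hold, Walk); (Push, Hold); (Walk, Push).

(Hold, Walk); (Push, Hold); (Walk, Push)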